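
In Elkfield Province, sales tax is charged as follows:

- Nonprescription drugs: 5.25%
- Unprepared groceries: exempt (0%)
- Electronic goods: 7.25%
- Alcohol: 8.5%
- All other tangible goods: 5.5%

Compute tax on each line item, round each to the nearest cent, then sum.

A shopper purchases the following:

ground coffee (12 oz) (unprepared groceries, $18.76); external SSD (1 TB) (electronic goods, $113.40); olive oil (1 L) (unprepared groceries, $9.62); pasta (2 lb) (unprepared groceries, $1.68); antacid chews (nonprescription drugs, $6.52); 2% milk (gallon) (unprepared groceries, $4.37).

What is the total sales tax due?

$8.56

Ground coffee (12 oz) $18.76: unprepared groceries → 0% → $0.00
External SSD (1 TB) $113.40: electronic goods → 7.25% → $8.22
Olive oil (1 L) $9.62: unprepared groceries → 0% → $0.00
Pasta (2 lb) $1.68: unprepared groceries → 0% → $0.00
Antacid chews $6.52: nonprescription drugs → 5.25% → $0.34
2% milk (gallon) $4.37: unprepared groceries → 0% → $0.00
Total tax = $8.22 + $0.34 = $8.56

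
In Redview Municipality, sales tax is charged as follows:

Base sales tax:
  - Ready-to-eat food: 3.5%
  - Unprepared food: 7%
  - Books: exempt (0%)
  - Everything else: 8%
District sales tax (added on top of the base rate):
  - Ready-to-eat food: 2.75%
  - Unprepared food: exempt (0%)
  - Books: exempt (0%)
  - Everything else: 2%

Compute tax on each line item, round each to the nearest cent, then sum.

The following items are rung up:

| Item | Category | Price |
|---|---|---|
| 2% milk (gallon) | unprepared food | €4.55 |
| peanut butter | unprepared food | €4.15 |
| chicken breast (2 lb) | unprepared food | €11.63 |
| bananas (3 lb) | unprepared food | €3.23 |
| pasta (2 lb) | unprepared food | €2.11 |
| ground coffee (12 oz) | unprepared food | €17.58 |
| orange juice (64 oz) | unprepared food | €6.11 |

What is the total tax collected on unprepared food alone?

2% milk (gallon) €4.55: unprepared food → 7% + 0% district = 7% → €0.32
Peanut butter €4.15: unprepared food → 7% + 0% district = 7% → €0.29
Chicken breast (2 lb) €11.63: unprepared food → 7% + 0% district = 7% → €0.81
Bananas (3 lb) €3.23: unprepared food → 7% + 0% district = 7% → €0.23
Pasta (2 lb) €2.11: unprepared food → 7% + 0% district = 7% → €0.15
Ground coffee (12 oz) €17.58: unprepared food → 7% + 0% district = 7% → €1.23
Orange juice (64 oz) €6.11: unprepared food → 7% + 0% district = 7% → €0.43
Tax on unprepared food = €0.32 + €0.29 + €0.81 + €0.23 + €0.15 + €1.23 + €0.43 = €3.46

€3.46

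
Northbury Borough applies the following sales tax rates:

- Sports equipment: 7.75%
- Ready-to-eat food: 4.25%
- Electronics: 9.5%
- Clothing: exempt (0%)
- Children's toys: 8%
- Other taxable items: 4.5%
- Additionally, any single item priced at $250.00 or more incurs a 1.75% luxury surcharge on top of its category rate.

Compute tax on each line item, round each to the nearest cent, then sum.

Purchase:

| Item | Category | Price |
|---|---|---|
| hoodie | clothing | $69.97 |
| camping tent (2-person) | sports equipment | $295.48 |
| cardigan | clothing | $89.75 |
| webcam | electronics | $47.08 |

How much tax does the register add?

Hoodie $69.97: clothing → 0% → $0.00
Camping tent (2-person) $295.48: sports equipment → 7.75% + 1.75% surcharge = 9.5% → $28.07
Cardigan $89.75: clothing → 0% → $0.00
Webcam $47.08: electronics → 9.5% → $4.47
Total tax = $28.07 + $4.47 = $32.54

$32.54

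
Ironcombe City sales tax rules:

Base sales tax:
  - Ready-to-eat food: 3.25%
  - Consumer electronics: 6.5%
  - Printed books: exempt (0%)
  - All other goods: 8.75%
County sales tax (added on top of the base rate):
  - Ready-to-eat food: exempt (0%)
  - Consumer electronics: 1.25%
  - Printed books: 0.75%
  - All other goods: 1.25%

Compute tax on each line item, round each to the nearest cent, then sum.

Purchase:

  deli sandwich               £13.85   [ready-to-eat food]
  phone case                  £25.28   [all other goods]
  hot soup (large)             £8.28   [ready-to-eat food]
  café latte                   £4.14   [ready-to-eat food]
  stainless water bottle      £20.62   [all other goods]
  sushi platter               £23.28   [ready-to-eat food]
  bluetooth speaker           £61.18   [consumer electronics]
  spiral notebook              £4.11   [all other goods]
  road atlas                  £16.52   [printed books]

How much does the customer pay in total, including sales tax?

Deli sandwich £13.85: ready-to-eat food → 3.25% + 0% county = 3.25% → £0.45
Phone case £25.28: all other goods → 8.75% + 1.25% county = 10% → £2.53
Hot soup (large) £8.28: ready-to-eat food → 3.25% + 0% county = 3.25% → £0.27
Café latte £4.14: ready-to-eat food → 3.25% + 0% county = 3.25% → £0.13
Stainless water bottle £20.62: all other goods → 8.75% + 1.25% county = 10% → £2.06
Sushi platter £23.28: ready-to-eat food → 3.25% + 0% county = 3.25% → £0.76
Bluetooth speaker £61.18: consumer electronics → 6.5% + 1.25% county = 7.75% → £4.74
Spiral notebook £4.11: all other goods → 8.75% + 1.25% county = 10% → £0.41
Road atlas £16.52: printed books → 0% + 0.75% county = 0.75% → £0.12
Subtotal = £177.26; tax = £11.47; total due = £188.73

£188.73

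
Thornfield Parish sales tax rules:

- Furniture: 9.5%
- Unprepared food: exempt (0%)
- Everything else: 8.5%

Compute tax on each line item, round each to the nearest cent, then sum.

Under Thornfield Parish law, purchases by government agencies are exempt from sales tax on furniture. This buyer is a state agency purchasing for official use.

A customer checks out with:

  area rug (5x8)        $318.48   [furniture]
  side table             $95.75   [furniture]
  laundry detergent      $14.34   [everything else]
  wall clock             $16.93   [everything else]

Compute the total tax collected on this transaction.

Area rug (5x8) $318.48: furniture, buyer-exempt → 0% → $0.00
Side table $95.75: furniture, buyer-exempt → 0% → $0.00
Laundry detergent $14.34: everything else → 8.5% → $1.22
Wall clock $16.93: everything else → 8.5% → $1.44
Total tax = $1.22 + $1.44 = $2.66

$2.66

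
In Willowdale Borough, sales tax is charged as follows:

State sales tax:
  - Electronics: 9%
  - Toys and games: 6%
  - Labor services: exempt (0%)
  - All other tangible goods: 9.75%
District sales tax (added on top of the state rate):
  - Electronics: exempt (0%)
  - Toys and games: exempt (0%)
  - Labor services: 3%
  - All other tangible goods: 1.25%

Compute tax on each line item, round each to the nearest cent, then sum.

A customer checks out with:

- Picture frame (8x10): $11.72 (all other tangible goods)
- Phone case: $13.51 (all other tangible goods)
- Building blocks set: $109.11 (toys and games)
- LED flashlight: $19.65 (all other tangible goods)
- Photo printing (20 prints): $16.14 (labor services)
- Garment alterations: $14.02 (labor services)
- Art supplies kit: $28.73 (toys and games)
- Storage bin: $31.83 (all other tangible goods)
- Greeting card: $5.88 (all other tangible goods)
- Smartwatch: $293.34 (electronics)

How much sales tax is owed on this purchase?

Picture frame (8x10) $11.72: all other tangible goods → 9.75% + 1.25% district = 11% → $1.29
Phone case $13.51: all other tangible goods → 9.75% + 1.25% district = 11% → $1.49
Building blocks set $109.11: toys and games → 6% + 0% district = 6% → $6.55
LED flashlight $19.65: all other tangible goods → 9.75% + 1.25% district = 11% → $2.16
Photo printing (20 prints) $16.14: labor services → 0% + 3% district = 3% → $0.48
Garment alterations $14.02: labor services → 0% + 3% district = 3% → $0.42
Art supplies kit $28.73: toys and games → 6% + 0% district = 6% → $1.72
Storage bin $31.83: all other tangible goods → 9.75% + 1.25% district = 11% → $3.50
Greeting card $5.88: all other tangible goods → 9.75% + 1.25% district = 11% → $0.65
Smartwatch $293.34: electronics → 9% + 0% district = 9% → $26.40
Total tax = $1.29 + $1.49 + $6.55 + $2.16 + $0.48 + $0.42 + $1.72 + $3.50 + $0.65 + $26.40 = $44.66

$44.66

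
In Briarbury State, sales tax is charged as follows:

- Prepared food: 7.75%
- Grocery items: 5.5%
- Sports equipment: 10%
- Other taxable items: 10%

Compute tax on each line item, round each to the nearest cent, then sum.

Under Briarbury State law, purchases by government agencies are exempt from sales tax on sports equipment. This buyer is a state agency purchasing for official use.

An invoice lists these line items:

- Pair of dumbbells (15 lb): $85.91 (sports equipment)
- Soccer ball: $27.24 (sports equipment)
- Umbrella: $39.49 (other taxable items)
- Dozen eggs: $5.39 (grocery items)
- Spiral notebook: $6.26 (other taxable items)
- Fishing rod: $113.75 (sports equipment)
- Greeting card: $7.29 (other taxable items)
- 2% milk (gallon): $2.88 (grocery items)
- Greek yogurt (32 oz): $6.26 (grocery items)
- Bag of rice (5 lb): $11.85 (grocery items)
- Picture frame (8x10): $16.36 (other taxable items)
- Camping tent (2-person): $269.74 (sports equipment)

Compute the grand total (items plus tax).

Pair of dumbbells (15 lb) $85.91: sports equipment, buyer-exempt → 0% → $0.00
Soccer ball $27.24: sports equipment, buyer-exempt → 0% → $0.00
Umbrella $39.49: other taxable items → 10% → $3.95
Dozen eggs $5.39: grocery items → 5.5% → $0.30
Spiral notebook $6.26: other taxable items → 10% → $0.63
Fishing rod $113.75: sports equipment, buyer-exempt → 0% → $0.00
Greeting card $7.29: other taxable items → 10% → $0.73
2% milk (gallon) $2.88: grocery items → 5.5% → $0.16
Greek yogurt (32 oz) $6.26: grocery items → 5.5% → $0.34
Bag of rice (5 lb) $11.85: grocery items → 5.5% → $0.65
Picture frame (8x10) $16.36: other taxable items → 10% → $1.64
Camping tent (2-person) $269.74: sports equipment, buyer-exempt → 0% → $0.00
Subtotal = $592.42; tax = $8.40; total due = $600.82

$600.82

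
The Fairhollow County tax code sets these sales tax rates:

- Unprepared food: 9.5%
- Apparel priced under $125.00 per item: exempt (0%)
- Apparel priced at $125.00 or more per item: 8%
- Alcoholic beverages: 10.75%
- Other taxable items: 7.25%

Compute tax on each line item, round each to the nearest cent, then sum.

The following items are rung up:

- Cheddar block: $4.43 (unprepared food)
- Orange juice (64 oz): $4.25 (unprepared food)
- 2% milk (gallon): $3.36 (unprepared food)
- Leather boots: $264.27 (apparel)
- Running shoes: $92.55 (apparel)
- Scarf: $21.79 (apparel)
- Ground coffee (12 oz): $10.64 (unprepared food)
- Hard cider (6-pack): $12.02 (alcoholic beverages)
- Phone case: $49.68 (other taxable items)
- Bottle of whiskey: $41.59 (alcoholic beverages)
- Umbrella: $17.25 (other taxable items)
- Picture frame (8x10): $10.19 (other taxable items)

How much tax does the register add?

$34.64

Cheddar block $4.43: unprepared food → 9.5% → $0.42
Orange juice (64 oz) $4.25: unprepared food → 9.5% → $0.40
2% milk (gallon) $3.36: unprepared food → 9.5% → $0.32
Leather boots $264.27: apparel, $125.00 or more → 8% → $21.14
Running shoes $92.55: apparel, under $125.00 → 0% → $0.00
Scarf $21.79: apparel, under $125.00 → 0% → $0.00
Ground coffee (12 oz) $10.64: unprepared food → 9.5% → $1.01
Hard cider (6-pack) $12.02: alcoholic beverages → 10.75% → $1.29
Phone case $49.68: other taxable items → 7.25% → $3.60
Bottle of whiskey $41.59: alcoholic beverages → 10.75% → $4.47
Umbrella $17.25: other taxable items → 7.25% → $1.25
Picture frame (8x10) $10.19: other taxable items → 7.25% → $0.74
Total tax = $0.42 + $0.40 + $0.32 + $21.14 + $1.01 + $1.29 + $3.60 + $4.47 + $1.25 + $0.74 = $34.64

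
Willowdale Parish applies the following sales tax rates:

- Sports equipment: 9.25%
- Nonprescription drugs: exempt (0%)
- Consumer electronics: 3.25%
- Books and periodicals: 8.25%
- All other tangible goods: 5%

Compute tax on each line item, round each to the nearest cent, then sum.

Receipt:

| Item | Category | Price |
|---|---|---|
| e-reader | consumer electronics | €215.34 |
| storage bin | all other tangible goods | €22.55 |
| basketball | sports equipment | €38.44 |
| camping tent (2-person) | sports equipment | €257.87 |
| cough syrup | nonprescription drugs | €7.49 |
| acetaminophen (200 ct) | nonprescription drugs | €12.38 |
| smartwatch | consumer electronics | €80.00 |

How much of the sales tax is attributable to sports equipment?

Basketball €38.44: sports equipment → 9.25% → €3.56
Camping tent (2-person) €257.87: sports equipment → 9.25% → €23.85
Tax on sports equipment = €3.56 + €23.85 = €27.41

€27.41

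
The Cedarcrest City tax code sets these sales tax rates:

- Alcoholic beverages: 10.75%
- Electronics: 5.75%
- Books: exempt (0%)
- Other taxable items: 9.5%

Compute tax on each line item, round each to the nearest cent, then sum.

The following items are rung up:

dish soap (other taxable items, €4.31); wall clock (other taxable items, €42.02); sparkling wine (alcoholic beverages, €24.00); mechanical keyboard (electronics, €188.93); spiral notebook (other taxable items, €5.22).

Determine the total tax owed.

Dish soap €4.31: other taxable items → 9.5% → €0.41
Wall clock €42.02: other taxable items → 9.5% → €3.99
Sparkling wine €24.00: alcoholic beverages → 10.75% → €2.58
Mechanical keyboard €188.93: electronics → 5.75% → €10.86
Spiral notebook €5.22: other taxable items → 9.5% → €0.50
Total tax = €0.41 + €3.99 + €2.58 + €10.86 + €0.50 = €18.34

€18.34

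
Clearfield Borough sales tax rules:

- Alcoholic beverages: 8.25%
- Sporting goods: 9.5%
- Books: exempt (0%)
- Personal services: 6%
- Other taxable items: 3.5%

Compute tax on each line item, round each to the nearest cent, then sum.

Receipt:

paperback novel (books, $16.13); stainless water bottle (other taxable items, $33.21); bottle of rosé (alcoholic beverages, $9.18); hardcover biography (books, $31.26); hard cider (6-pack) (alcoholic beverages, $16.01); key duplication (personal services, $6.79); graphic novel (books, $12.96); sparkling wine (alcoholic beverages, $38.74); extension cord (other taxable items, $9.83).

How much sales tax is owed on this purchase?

Paperback novel $16.13: books → 0% → $0.00
Stainless water bottle $33.21: other taxable items → 3.5% → $1.16
Bottle of rosé $9.18: alcoholic beverages → 8.25% → $0.76
Hardcover biography $31.26: books → 0% → $0.00
Hard cider (6-pack) $16.01: alcoholic beverages → 8.25% → $1.32
Key duplication $6.79: personal services → 6% → $0.41
Graphic novel $12.96: books → 0% → $0.00
Sparkling wine $38.74: alcoholic beverages → 8.25% → $3.20
Extension cord $9.83: other taxable items → 3.5% → $0.34
Total tax = $1.16 + $0.76 + $1.32 + $0.41 + $3.20 + $0.34 = $7.19

$7.19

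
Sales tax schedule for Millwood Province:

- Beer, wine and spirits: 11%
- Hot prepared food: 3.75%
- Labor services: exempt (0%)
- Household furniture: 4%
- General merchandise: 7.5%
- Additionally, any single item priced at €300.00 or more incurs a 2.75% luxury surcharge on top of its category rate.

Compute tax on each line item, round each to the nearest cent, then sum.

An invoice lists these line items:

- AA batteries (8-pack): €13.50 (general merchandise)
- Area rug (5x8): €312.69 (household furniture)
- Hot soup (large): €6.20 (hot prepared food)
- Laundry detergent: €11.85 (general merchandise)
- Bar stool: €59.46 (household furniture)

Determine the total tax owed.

€25.62

AA batteries (8-pack) €13.50: general merchandise → 7.5% → €1.01
Area rug (5x8) €312.69: household furniture → 4% + 2.75% surcharge = 6.75% → €21.11
Hot soup (large) €6.20: hot prepared food → 3.75% → €0.23
Laundry detergent €11.85: general merchandise → 7.5% → €0.89
Bar stool €59.46: household furniture → 4% → €2.38
Total tax = €1.01 + €21.11 + €0.23 + €0.89 + €2.38 = €25.62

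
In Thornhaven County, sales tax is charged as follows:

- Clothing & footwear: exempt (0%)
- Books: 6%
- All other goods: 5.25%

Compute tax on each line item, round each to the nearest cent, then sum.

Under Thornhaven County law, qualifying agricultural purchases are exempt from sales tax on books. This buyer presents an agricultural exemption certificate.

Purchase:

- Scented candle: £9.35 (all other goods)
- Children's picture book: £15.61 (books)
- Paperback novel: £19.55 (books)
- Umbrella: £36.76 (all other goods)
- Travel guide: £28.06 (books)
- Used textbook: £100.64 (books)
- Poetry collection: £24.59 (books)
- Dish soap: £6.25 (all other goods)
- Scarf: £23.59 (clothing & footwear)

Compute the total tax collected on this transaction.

Scented candle £9.35: all other goods → 5.25% → £0.49
Children's picture book £15.61: books, buyer-exempt → 0% → £0.00
Paperback novel £19.55: books, buyer-exempt → 0% → £0.00
Umbrella £36.76: all other goods → 5.25% → £1.93
Travel guide £28.06: books, buyer-exempt → 0% → £0.00
Used textbook £100.64: books, buyer-exempt → 0% → £0.00
Poetry collection £24.59: books, buyer-exempt → 0% → £0.00
Dish soap £6.25: all other goods → 5.25% → £0.33
Scarf £23.59: clothing & footwear → 0% → £0.00
Total tax = £0.49 + £1.93 + £0.33 = £2.75

£2.75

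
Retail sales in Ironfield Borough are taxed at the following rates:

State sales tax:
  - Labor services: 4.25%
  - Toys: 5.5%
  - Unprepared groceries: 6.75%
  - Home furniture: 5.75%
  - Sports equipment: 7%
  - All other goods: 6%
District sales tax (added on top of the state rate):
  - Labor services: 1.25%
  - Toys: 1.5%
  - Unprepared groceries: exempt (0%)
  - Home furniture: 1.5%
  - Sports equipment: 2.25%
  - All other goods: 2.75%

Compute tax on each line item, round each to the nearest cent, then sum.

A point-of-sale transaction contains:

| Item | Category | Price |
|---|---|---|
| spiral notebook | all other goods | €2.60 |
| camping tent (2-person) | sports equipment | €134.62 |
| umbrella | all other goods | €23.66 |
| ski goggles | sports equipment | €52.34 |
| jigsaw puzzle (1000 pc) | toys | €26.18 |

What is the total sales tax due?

€21.42

Spiral notebook €2.60: all other goods → 6% + 2.75% district = 8.75% → €0.23
Camping tent (2-person) €134.62: sports equipment → 7% + 2.25% district = 9.25% → €12.45
Umbrella €23.66: all other goods → 6% + 2.75% district = 8.75% → €2.07
Ski goggles €52.34: sports equipment → 7% + 2.25% district = 9.25% → €4.84
Jigsaw puzzle (1000 pc) €26.18: toys → 5.5% + 1.5% district = 7% → €1.83
Total tax = €0.23 + €12.45 + €2.07 + €4.84 + €1.83 = €21.42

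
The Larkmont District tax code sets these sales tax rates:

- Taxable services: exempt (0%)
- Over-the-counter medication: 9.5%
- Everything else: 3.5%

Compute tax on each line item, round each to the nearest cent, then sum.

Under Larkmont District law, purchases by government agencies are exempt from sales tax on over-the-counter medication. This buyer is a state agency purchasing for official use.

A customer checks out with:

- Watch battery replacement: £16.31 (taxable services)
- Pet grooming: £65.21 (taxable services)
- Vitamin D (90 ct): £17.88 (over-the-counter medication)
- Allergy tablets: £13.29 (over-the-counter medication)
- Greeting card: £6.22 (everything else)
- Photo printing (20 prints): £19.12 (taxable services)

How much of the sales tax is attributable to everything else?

£0.22

Greeting card £6.22: everything else → 3.5% → £0.22
Tax on everything else = £0.22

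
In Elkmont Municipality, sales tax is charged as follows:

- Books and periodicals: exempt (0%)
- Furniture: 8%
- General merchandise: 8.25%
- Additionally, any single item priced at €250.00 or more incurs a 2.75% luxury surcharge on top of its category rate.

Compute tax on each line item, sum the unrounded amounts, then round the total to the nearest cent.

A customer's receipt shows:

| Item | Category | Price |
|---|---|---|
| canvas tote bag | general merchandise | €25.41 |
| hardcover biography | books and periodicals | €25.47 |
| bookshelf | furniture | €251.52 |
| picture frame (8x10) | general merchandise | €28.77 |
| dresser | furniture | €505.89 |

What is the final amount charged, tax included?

Canvas tote bag €25.41: general merchandise → 8.25% → €2.096325
Hardcover biography €25.47: books and periodicals → 0% → €0.00
Bookshelf €251.52: furniture → 8% + 2.75% surcharge = 10.75% → €27.0384
Picture frame (8x10) €28.77: general merchandise → 8.25% → €2.373525
Dresser €505.89: furniture → 8% + 2.75% surcharge = 10.75% → €54.383175
Subtotal = €837.06; unrounded tax = €85.891425 → €85.89; total due = €922.95

€922.95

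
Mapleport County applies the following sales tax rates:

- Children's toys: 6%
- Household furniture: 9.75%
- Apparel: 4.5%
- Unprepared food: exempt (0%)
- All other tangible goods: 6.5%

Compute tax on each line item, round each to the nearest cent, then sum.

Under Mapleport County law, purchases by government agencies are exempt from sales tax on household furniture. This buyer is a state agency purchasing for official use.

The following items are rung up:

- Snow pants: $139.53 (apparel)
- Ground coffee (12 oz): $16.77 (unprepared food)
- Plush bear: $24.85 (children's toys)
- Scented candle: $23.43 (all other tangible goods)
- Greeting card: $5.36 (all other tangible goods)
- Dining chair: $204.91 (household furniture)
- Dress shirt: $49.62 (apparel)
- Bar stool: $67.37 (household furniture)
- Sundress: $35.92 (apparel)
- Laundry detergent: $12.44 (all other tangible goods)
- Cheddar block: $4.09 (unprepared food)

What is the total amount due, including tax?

Snow pants $139.53: apparel → 4.5% → $6.28
Ground coffee (12 oz) $16.77: unprepared food → 0% → $0.00
Plush bear $24.85: children's toys → 6% → $1.49
Scented candle $23.43: all other tangible goods → 6.5% → $1.52
Greeting card $5.36: all other tangible goods → 6.5% → $0.35
Dining chair $204.91: household furniture, buyer-exempt → 0% → $0.00
Dress shirt $49.62: apparel → 4.5% → $2.23
Bar stool $67.37: household furniture, buyer-exempt → 0% → $0.00
Sundress $35.92: apparel → 4.5% → $1.62
Laundry detergent $12.44: all other tangible goods → 6.5% → $0.81
Cheddar block $4.09: unprepared food → 0% → $0.00
Subtotal = $584.29; tax = $14.30; total due = $598.59

$598.59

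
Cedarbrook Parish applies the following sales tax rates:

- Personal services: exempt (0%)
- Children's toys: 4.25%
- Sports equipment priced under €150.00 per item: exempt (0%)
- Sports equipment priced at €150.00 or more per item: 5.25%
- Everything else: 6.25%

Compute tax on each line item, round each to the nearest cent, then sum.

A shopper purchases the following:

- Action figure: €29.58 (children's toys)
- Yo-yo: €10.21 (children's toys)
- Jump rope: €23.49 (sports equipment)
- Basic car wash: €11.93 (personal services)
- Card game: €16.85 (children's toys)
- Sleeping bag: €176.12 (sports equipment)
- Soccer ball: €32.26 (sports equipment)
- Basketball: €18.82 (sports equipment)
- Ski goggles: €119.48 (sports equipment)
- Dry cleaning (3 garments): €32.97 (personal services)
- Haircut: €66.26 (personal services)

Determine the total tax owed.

Action figure €29.58: children's toys → 4.25% → €1.26
Yo-yo €10.21: children's toys → 4.25% → €0.43
Jump rope €23.49: sports equipment, under €150.00 → 0% → €0.00
Basic car wash €11.93: personal services → 0% → €0.00
Card game €16.85: children's toys → 4.25% → €0.72
Sleeping bag €176.12: sports equipment, €150.00 or more → 5.25% → €9.25
Soccer ball €32.26: sports equipment, under €150.00 → 0% → €0.00
Basketball €18.82: sports equipment, under €150.00 → 0% → €0.00
Ski goggles €119.48: sports equipment, under €150.00 → 0% → €0.00
Dry cleaning (3 garments) €32.97: personal services → 0% → €0.00
Haircut €66.26: personal services → 0% → €0.00
Total tax = €1.26 + €0.43 + €0.72 + €9.25 = €11.66

€11.66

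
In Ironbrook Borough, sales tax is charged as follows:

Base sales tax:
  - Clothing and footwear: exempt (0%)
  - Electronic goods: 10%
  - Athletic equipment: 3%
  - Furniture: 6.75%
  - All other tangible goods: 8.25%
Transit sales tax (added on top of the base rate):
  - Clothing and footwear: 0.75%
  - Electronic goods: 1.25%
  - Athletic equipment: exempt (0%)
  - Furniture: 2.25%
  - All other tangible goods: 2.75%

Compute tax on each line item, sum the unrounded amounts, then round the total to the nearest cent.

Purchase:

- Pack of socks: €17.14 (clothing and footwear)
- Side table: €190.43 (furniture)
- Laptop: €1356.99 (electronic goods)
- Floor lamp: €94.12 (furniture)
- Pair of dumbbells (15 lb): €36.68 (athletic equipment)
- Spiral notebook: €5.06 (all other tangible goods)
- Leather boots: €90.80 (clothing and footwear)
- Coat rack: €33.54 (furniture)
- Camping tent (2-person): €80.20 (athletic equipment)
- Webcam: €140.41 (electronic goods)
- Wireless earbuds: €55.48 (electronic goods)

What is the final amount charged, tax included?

€2309.05

Pack of socks €17.14: clothing and footwear → 0% + 0.75% transit = 0.75% → €0.12855
Side table €190.43: furniture → 6.75% + 2.25% transit = 9% → €17.1387
Laptop €1356.99: electronic goods → 10% + 1.25% transit = 11.25% → €152.661375
Floor lamp €94.12: furniture → 6.75% + 2.25% transit = 9% → €8.4708
Pair of dumbbells (15 lb) €36.68: athletic equipment → 3% + 0% transit = 3% → €1.1004
Spiral notebook €5.06: all other tangible goods → 8.25% + 2.75% transit = 11% → €0.5566
Leather boots €90.80: clothing and footwear → 0% + 0.75% transit = 0.75% → €0.681
Coat rack €33.54: furniture → 6.75% + 2.25% transit = 9% → €3.0186
Camping tent (2-person) €80.20: athletic equipment → 3% + 0% transit = 3% → €2.406
Webcam €140.41: electronic goods → 10% + 1.25% transit = 11.25% → €15.796125
Wireless earbuds €55.48: electronic goods → 10% + 1.25% transit = 11.25% → €6.2415
Subtotal = €2100.85; unrounded tax = €208.19965 → €208.20; total due = €2309.05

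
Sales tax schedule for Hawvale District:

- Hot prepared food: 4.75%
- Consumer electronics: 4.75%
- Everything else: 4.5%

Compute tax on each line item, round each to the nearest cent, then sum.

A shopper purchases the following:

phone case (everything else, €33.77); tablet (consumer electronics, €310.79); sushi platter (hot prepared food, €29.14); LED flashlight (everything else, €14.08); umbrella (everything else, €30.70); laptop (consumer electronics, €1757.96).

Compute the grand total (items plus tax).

Phone case €33.77: everything else → 4.5% → €1.52
Tablet €310.79: consumer electronics → 4.75% → €14.76
Sushi platter €29.14: hot prepared food → 4.75% → €1.38
LED flashlight €14.08: everything else → 4.5% → €0.63
Umbrella €30.70: everything else → 4.5% → €1.38
Laptop €1757.96: consumer electronics → 4.75% → €83.50
Subtotal = €2176.44; tax = €103.17; total due = €2279.61

€2279.61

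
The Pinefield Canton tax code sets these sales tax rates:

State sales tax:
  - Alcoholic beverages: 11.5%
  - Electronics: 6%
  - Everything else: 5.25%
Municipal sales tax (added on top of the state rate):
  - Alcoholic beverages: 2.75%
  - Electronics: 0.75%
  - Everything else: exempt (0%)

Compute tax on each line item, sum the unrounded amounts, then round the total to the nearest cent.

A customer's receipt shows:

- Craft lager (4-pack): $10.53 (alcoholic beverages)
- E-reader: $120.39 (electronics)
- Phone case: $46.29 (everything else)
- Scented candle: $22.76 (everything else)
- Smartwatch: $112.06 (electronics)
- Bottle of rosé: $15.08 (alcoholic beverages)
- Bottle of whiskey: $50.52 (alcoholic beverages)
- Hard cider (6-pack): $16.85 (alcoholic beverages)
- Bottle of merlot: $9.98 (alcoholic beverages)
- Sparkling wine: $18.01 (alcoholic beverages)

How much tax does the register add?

$36.55

Craft lager (4-pack) $10.53: alcoholic beverages → 11.5% + 2.75% municipal = 14.25% → $1.500525
E-reader $120.39: electronics → 6% + 0.75% municipal = 6.75% → $8.126325
Phone case $46.29: everything else → 5.25% + 0% municipal = 5.25% → $2.430225
Scented candle $22.76: everything else → 5.25% + 0% municipal = 5.25% → $1.1949
Smartwatch $112.06: electronics → 6% + 0.75% municipal = 6.75% → $7.56405
Bottle of rosé $15.08: alcoholic beverages → 11.5% + 2.75% municipal = 14.25% → $2.1489
Bottle of whiskey $50.52: alcoholic beverages → 11.5% + 2.75% municipal = 14.25% → $7.1991
Hard cider (6-pack) $16.85: alcoholic beverages → 11.5% + 2.75% municipal = 14.25% → $2.401125
Bottle of merlot $9.98: alcoholic beverages → 11.5% + 2.75% municipal = 14.25% → $1.42215
Sparkling wine $18.01: alcoholic beverages → 11.5% + 2.75% municipal = 14.25% → $2.566425
Unrounded tax sum = $36.553725 → $36.55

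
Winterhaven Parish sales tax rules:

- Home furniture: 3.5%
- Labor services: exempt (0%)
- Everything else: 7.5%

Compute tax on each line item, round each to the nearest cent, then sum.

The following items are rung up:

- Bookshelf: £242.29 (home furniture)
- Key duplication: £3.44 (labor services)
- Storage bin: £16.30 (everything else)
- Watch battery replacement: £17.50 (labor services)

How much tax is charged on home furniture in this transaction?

Bookshelf £242.29: home furniture → 3.5% → £8.48
Tax on home furniture = £8.48

£8.48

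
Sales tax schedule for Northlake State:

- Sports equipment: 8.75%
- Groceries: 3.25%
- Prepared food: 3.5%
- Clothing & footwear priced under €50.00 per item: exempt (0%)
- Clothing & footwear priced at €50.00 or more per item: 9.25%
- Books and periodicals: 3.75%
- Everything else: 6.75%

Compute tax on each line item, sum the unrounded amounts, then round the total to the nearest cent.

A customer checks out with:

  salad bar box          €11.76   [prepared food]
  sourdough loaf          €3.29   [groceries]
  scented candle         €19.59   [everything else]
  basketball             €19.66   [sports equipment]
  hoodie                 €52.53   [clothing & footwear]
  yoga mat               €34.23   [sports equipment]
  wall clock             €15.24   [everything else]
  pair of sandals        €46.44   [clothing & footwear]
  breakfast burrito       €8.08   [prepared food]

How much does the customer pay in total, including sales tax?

€223.55

Salad bar box €11.76: prepared food → 3.5% → €0.4116
Sourdough loaf €3.29: groceries → 3.25% → €0.106925
Scented candle €19.59: everything else → 6.75% → €1.322325
Basketball €19.66: sports equipment → 8.75% → €1.72025
Hoodie €52.53: clothing & footwear, €50.00 or more → 9.25% → €4.859025
Yoga mat €34.23: sports equipment → 8.75% → €2.995125
Wall clock €15.24: everything else → 6.75% → €1.0287
Pair of sandals €46.44: clothing & footwear, under €50.00 → 0% → €0.00
Breakfast burrito €8.08: prepared food → 3.5% → €0.2828
Subtotal = €210.82; unrounded tax = €12.72675 → €12.73; total due = €223.55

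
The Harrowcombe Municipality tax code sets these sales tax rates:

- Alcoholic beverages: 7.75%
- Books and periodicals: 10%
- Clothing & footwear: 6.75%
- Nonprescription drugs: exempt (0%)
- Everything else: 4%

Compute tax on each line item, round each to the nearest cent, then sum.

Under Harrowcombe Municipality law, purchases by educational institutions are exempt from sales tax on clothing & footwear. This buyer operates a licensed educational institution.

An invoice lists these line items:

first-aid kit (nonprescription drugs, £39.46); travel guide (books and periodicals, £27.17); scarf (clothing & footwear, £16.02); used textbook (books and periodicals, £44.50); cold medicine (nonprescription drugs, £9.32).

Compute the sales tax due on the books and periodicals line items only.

Travel guide £27.17: books and periodicals → 10% → £2.72
Used textbook £44.50: books and periodicals → 10% → £4.45
Tax on books and periodicals = £2.72 + £4.45 = £7.17

£7.17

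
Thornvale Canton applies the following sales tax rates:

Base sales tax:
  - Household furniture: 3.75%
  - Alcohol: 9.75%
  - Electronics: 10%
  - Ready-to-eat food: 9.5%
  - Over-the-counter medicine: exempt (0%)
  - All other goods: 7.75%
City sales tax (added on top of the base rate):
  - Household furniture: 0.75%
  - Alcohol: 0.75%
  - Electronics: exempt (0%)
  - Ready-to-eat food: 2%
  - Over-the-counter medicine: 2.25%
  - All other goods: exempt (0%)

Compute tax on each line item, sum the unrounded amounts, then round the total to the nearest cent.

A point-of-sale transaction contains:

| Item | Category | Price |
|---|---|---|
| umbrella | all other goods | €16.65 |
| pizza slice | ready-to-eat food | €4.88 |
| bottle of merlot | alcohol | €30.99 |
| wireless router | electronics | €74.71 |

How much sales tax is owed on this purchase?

€12.58

Umbrella €16.65: all other goods → 7.75% + 0% city = 7.75% → €1.290375
Pizza slice €4.88: ready-to-eat food → 9.5% + 2% city = 11.5% → €0.5612
Bottle of merlot €30.99: alcohol → 9.75% + 0.75% city = 10.5% → €3.25395
Wireless router €74.71: electronics → 10% + 0% city = 10% → €7.471
Unrounded tax sum = €12.576525 → €12.58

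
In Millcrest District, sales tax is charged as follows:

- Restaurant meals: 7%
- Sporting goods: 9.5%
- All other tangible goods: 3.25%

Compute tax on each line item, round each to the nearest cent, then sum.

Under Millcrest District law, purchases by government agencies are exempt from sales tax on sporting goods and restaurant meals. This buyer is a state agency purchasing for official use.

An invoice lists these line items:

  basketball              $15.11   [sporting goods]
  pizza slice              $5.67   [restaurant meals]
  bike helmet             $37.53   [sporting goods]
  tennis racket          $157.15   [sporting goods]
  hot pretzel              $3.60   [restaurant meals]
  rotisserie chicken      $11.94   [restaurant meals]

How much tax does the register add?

$0.00

Basketball $15.11: sporting goods, buyer-exempt → 0% → $0.00
Pizza slice $5.67: restaurant meals, buyer-exempt → 0% → $0.00
Bike helmet $37.53: sporting goods, buyer-exempt → 0% → $0.00
Tennis racket $157.15: sporting goods, buyer-exempt → 0% → $0.00
Hot pretzel $3.60: restaurant meals, buyer-exempt → 0% → $0.00
Rotisserie chicken $11.94: restaurant meals, buyer-exempt → 0% → $0.00
Total tax = $0.00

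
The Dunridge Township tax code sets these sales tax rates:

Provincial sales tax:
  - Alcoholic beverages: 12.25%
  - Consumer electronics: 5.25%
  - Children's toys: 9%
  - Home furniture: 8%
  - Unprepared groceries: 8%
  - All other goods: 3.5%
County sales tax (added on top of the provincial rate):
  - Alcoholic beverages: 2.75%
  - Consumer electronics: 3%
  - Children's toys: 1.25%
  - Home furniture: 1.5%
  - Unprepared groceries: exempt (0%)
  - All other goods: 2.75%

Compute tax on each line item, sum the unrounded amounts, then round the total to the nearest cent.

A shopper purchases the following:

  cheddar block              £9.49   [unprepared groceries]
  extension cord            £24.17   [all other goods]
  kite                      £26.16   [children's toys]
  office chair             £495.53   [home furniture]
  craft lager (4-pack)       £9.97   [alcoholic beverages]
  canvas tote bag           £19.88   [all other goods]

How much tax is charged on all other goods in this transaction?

£2.75

Extension cord £24.17: all other goods → 3.5% + 2.75% county = 6.25% → £1.510625
Canvas tote bag £19.88: all other goods → 3.5% + 2.75% county = 6.25% → £1.2425
Tax on all other goods: unrounded sum = £2.753125 → £2.75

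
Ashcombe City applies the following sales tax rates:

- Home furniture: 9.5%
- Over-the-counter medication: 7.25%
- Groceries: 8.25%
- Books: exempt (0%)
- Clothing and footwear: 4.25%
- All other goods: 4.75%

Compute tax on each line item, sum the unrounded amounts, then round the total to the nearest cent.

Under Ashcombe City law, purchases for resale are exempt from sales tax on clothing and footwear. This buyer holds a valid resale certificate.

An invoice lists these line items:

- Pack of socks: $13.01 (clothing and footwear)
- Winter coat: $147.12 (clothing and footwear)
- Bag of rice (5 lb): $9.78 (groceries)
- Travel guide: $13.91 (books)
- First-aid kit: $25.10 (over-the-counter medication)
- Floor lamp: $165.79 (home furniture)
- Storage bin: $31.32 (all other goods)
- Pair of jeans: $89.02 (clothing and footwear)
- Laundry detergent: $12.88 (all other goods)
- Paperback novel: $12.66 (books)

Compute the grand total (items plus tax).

$541.07

Pack of socks $13.01: clothing and footwear, buyer-exempt → 0% → $0.00
Winter coat $147.12: clothing and footwear, buyer-exempt → 0% → $0.00
Bag of rice (5 lb) $9.78: groceries → 8.25% → $0.80685
Travel guide $13.91: books → 0% → $0.00
First-aid kit $25.10: over-the-counter medication → 7.25% → $1.81975
Floor lamp $165.79: home furniture → 9.5% → $15.75005
Storage bin $31.32: all other goods → 4.75% → $1.4877
Pair of jeans $89.02: clothing and footwear, buyer-exempt → 0% → $0.00
Laundry detergent $12.88: all other goods → 4.75% → $0.6118
Paperback novel $12.66: books → 0% → $0.00
Subtotal = $520.59; unrounded tax = $20.47615 → $20.48; total due = $541.07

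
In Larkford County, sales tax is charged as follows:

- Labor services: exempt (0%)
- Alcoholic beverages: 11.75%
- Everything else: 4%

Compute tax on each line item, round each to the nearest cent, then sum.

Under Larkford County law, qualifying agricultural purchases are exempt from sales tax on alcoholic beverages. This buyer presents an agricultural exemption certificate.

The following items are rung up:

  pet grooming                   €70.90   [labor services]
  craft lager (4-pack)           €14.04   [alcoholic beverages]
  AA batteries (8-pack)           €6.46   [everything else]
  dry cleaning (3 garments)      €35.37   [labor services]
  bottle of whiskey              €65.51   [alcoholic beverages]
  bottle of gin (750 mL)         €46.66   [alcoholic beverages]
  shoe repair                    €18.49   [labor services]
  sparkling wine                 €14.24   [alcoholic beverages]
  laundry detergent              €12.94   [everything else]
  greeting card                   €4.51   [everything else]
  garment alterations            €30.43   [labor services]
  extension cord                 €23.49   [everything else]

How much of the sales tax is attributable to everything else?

AA batteries (8-pack) €6.46: everything else → 4% → €0.26
Laundry detergent €12.94: everything else → 4% → €0.52
Greeting card €4.51: everything else → 4% → €0.18
Extension cord €23.49: everything else → 4% → €0.94
Tax on everything else = €0.26 + €0.52 + €0.18 + €0.94 = €1.90

€1.90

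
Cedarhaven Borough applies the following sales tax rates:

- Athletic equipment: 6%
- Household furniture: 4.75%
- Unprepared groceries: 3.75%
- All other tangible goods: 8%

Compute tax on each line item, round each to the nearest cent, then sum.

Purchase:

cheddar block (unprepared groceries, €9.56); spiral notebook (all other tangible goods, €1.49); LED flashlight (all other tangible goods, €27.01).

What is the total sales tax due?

€2.64

Cheddar block €9.56: unprepared groceries → 3.75% → €0.36
Spiral notebook €1.49: all other tangible goods → 8% → €0.12
LED flashlight €27.01: all other tangible goods → 8% → €2.16
Total tax = €0.36 + €0.12 + €2.16 = €2.64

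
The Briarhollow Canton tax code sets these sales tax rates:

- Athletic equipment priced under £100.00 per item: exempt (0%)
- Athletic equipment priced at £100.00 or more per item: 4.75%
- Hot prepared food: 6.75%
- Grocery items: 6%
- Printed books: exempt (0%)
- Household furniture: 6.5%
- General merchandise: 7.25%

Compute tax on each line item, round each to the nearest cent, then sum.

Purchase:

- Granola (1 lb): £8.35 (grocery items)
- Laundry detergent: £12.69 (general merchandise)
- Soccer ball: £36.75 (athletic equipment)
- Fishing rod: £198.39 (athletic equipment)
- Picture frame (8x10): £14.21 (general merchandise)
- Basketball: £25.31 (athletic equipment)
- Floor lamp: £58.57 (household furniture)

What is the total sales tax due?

£15.68

Granola (1 lb) £8.35: grocery items → 6% → £0.50
Laundry detergent £12.69: general merchandise → 7.25% → £0.92
Soccer ball £36.75: athletic equipment, under £100.00 → 0% → £0.00
Fishing rod £198.39: athletic equipment, £100.00 or more → 4.75% → £9.42
Picture frame (8x10) £14.21: general merchandise → 7.25% → £1.03
Basketball £25.31: athletic equipment, under £100.00 → 0% → £0.00
Floor lamp £58.57: household furniture → 6.5% → £3.81
Total tax = £0.50 + £0.92 + £9.42 + £1.03 + £3.81 = £15.68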